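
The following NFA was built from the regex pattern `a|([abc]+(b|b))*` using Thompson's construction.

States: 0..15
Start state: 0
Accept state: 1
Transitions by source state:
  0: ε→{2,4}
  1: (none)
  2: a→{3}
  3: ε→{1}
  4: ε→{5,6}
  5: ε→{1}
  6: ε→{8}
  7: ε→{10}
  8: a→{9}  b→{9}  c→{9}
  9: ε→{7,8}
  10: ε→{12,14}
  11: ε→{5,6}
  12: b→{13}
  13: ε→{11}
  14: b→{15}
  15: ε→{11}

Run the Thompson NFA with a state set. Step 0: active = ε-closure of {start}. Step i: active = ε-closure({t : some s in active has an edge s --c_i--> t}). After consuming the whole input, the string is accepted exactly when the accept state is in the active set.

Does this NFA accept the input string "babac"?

Answer: REJECT

Derivation:
start: ε-closure({0}) = {0,1,2,4,5,6,8}
'b' @ 1: {7,8,9,10,12,14}
'a' @ 2: {7,8,9,10,12,14}
'b' @ 3: {1,5,6,7,8,9,10,11,12,13,14,15}  ✓accept
'a' @ 4: {7,8,9,10,12,14}
'c' @ 5: {7,8,9,10,12,14}
final: {7,8,9,10,12,14}; accept 1 not in set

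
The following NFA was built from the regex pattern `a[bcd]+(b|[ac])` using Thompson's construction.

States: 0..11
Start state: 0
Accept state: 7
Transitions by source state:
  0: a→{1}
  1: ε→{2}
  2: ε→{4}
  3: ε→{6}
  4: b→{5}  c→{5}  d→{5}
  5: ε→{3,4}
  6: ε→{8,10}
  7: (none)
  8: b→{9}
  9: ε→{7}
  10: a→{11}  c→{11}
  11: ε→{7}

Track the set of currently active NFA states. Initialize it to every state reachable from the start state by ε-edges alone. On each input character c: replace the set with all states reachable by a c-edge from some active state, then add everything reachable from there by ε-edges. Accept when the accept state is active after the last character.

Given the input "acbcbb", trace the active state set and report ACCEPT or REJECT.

Answer: ACCEPT

Derivation:
S₀ = ε-closure({0}) = {0}
'a' @ 1: {1,2,4}
'c' @ 2: {3,4,5,6,8,10}
'b' @ 3: {3,4,5,6,7,8,9,10}  (accept∈set)
'c' @ 4: {3,4,5,6,7,8,10,11}  (accept∈set)
'b' @ 5: {3,4,5,6,7,8,9,10}  (accept∈set)
'b' @ 6: {3,4,5,6,7,8,9,10}  (accept∈set)
after full input: {3,4,5,6,7,8,9,10}  (accept=7 in)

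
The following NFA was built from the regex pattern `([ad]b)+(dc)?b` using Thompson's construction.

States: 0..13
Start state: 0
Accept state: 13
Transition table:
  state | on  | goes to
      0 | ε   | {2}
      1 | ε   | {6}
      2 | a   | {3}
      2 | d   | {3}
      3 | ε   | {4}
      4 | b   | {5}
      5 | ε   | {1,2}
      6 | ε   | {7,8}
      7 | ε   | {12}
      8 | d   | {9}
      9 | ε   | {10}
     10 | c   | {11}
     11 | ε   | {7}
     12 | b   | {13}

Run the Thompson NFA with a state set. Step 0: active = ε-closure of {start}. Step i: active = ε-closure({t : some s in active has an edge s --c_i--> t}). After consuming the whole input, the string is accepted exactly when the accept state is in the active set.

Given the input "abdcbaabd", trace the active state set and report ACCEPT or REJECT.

start: ε-closure({0}) = {0,2}
'a' @ 1: {3,4}
'b' @ 2: {1,2,5,6,7,8,12}
'd' @ 3: {3,4,9,10}
'c' @ 4: {7,11,12}
'b' @ 5: {13}  ✓accept
'a' @ 6: {}  — no active states
rest 'abd' ignored (set empty)
end set {} — state 13 not in

Answer: REJECT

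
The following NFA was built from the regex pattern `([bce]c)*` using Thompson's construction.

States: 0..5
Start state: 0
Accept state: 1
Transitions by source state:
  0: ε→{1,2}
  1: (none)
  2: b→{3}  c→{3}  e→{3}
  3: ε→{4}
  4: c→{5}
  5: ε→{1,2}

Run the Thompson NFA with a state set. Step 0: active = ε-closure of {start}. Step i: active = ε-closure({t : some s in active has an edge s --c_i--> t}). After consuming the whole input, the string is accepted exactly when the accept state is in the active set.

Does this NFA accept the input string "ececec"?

initial (ε-close {0}): {0,1,2}
'e' @ 1: {3,4}
'c' @ 2: {1,2,5}  (accept∈set)
'e' @ 3: {3,4}
'c' @ 4: {1,2,5}  (accept∈set)
'e' @ 5: {3,4}
'c' @ 6: {1,2,5}  (accept∈set)
end set {1,2,5} — state 1 in

Answer: ACCEPT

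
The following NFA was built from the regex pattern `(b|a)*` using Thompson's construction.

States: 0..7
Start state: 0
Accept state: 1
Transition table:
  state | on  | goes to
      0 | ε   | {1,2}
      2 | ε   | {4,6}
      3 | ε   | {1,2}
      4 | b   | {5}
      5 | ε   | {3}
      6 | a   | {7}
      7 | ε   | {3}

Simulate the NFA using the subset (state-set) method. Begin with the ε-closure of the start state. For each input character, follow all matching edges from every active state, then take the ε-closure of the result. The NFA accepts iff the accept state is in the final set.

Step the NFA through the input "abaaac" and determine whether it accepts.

Answer: REJECT

Trace:
start: ε-closure({0}) = {0,1,2,4,6}
'a' @ 1: {1,2,3,4,6,7}  ✓accept
'b' @ 2: {1,2,3,4,5,6}  ✓accept
'a' @ 3: {1,2,3,4,6,7}  ✓accept
'a' @ 4: {1,2,3,4,6,7}  ✓accept
'a' @ 5: {1,2,3,4,6,7}  ✓accept
'c' @ 6: {}  — dead — no transitions
end set {} — state 1 not in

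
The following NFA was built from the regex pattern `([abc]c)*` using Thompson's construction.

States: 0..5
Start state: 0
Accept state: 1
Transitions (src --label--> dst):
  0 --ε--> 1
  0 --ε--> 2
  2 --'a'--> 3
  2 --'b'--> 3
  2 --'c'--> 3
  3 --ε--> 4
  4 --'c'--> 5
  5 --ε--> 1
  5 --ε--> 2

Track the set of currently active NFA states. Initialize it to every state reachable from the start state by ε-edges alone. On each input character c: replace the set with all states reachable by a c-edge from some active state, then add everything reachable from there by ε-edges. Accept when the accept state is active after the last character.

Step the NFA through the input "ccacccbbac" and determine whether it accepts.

Answer: REJECT

Derivation:
initial (ε-close {0}): {0,1,2}
'c' @ 1: {3,4}
'c' @ 2: {1,2,5}  (accept∈set)
'a' @ 3: {3,4}
'c' @ 4: {1,2,5}  (accept∈set)
'c' @ 5: {3,4}
'c' @ 6: {1,2,5}  (accept∈set)
'b' @ 7: {3,4}
'b' @ 8: {}  — state set empty
rest 'ac' ignored (set empty)
after full input: {}  (accept=1 not in)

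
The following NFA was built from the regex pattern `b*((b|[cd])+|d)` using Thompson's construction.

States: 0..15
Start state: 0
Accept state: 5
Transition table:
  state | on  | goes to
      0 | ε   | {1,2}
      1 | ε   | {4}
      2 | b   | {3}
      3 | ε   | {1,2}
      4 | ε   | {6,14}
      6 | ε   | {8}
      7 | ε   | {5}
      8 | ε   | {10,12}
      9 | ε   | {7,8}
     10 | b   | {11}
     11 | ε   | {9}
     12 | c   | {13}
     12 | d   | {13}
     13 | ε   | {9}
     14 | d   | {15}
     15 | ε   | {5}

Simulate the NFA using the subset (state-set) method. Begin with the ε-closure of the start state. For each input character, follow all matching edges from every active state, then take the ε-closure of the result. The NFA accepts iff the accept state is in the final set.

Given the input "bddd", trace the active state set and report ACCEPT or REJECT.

Answer: ACCEPT

Derivation:
S₀ = ε-closure({0}) = {0,1,2,4,6,8,10,12,14}
'b' @ 1: {1,2,3,4,5,6,7,8,9,10,11,12,14}  [accepting]
'd' @ 2: {5,7,8,9,10,12,13,15}  [accepting]
'd' @ 3: {5,7,8,9,10,12,13}  [accepting]
'd' @ 4: {5,7,8,9,10,12,13}  [accepting]
end set {5,7,8,9,10,12,13} — state 5 in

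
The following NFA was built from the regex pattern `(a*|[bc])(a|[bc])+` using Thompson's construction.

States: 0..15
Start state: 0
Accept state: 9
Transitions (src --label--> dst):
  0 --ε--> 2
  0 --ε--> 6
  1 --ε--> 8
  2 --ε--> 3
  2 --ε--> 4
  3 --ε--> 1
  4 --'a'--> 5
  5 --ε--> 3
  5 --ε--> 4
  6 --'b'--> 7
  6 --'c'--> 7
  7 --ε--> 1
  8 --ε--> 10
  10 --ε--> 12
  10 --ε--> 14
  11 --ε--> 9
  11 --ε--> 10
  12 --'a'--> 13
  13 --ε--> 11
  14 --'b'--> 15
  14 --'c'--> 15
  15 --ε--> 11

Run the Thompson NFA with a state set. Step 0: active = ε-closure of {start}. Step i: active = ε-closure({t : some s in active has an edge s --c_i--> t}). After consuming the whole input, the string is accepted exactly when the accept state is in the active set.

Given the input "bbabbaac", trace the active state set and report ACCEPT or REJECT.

start: ε-closure({0}) = {0,1,2,3,4,6,8,10,12,14}
'b' @ 1: {1,7,8,9,10,11,12,14,15}  (accept∈set)
'b' @ 2: {9,10,11,12,14,15}  (accept∈set)
'a' @ 3: {9,10,11,12,13,14}  (accept∈set)
'b' @ 4: {9,10,11,12,14,15}  (accept∈set)
'b' @ 5: {9,10,11,12,14,15}  (accept∈set)
'a' @ 6: {9,10,11,12,13,14}  (accept∈set)
'a' @ 7: {9,10,11,12,13,14}  (accept∈set)
'c' @ 8: {9,10,11,12,14,15}  (accept∈set)
end set {9,10,11,12,14,15} — state 9 in

Answer: ACCEPT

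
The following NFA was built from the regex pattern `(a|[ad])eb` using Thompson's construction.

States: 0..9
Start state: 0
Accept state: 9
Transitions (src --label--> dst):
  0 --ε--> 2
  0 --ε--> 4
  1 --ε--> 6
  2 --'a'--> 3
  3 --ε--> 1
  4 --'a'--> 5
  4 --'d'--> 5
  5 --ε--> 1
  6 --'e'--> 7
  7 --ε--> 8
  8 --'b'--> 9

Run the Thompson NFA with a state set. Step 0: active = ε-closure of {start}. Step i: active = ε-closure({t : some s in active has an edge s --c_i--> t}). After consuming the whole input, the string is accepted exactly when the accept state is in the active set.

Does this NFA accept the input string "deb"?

S₀ = ε-closure({0}) = {0,2,4}
'd' @ 1: {1,5,6}
'e' @ 2: {7,8}
'b' @ 3: {9}  ✓accept
end set {9} — state 9 in

Answer: ACCEPT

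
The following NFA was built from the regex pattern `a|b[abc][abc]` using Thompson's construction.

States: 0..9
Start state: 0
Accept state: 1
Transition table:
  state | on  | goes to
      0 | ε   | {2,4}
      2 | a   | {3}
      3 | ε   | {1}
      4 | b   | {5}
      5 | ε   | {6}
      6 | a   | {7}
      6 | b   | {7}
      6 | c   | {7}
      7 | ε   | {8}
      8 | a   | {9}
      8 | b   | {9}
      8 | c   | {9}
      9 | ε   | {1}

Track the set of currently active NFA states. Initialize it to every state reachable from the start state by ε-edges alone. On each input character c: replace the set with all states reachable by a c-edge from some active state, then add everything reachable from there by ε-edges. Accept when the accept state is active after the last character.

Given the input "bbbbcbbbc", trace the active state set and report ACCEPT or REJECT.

Answer: REJECT

Derivation:
initial (ε-close {0}): {0,2,4}
'b' @ 1: {5,6}
'b' @ 2: {7,8}
'b' @ 3: {1,9}  ✓accept
'b' @ 4: {}  — dead — no transitions
rest 'cbbbc' ignored (set empty)
end set {} — state 1 not in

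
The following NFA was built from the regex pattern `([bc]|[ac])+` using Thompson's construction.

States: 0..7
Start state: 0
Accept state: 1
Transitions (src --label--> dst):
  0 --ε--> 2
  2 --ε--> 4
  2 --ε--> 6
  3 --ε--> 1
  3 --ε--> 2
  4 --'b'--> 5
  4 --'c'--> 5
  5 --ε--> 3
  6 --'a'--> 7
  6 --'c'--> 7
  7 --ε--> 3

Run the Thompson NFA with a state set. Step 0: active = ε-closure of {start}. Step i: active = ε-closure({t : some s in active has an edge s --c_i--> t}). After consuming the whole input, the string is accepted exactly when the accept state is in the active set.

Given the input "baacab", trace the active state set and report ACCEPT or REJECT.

Answer: ACCEPT

Trace:
start: ε-closure({0}) = {0,2,4,6}
'b' @ 1: {1,2,3,4,5,6}  (accept∈set)
'a' @ 2: {1,2,3,4,6,7}  (accept∈set)
'a' @ 3: {1,2,3,4,6,7}  (accept∈set)
'c' @ 4: {1,2,3,4,5,6,7}  (accept∈set)
'a' @ 5: {1,2,3,4,6,7}  (accept∈set)
'b' @ 6: {1,2,3,4,5,6}  (accept∈set)
final: {1,2,3,4,5,6}; accept 1 in set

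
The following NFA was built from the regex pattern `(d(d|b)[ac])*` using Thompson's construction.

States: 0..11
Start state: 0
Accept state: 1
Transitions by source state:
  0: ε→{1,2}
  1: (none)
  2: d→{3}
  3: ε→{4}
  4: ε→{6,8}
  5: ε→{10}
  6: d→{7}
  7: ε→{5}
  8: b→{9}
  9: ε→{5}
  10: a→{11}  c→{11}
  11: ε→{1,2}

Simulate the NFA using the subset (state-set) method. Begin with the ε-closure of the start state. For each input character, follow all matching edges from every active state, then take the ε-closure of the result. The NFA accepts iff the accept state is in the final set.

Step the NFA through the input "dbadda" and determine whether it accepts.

Answer: ACCEPT

Steps:
start: ε-closure({0}) = {0,1,2}
'd' @ 1: {3,4,6,8}
'b' @ 2: {5,9,10}
'a' @ 3: {1,2,11}  [accepting]
'd' @ 4: {3,4,6,8}
'd' @ 5: {5,7,10}
'a' @ 6: {1,2,11}  [accepting]
end set {1,2,11} — state 1 in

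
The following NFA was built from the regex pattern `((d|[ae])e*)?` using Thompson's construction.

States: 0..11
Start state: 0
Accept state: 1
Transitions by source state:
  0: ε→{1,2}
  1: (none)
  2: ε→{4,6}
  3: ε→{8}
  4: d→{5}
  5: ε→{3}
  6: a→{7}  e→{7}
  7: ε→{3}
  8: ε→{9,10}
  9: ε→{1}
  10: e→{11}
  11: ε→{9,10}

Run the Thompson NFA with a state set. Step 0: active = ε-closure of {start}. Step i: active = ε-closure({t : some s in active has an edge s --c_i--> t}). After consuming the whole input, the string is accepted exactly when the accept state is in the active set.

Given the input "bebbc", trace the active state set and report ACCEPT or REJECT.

Answer: REJECT

Derivation:
S₀ = ε-closure({0}) = {0,1,2,4,6}
'b' @ 1: {}  — state set empty
rest 'ebbc' ignored (set empty)
end set {} — state 1 not in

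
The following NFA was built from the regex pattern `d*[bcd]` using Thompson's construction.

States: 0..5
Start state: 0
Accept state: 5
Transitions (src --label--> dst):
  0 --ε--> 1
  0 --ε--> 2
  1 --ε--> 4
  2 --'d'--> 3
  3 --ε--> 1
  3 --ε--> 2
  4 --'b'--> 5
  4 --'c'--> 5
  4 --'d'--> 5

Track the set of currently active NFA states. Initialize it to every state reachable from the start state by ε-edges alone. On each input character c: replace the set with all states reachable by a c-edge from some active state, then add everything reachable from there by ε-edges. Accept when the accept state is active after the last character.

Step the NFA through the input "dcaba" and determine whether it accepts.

start: ε-closure({0}) = {0,1,2,4}
'd' @ 1: {1,2,3,4,5}  ✓accept
'c' @ 2: {5}  ✓accept
'a' @ 3: {}  — no active states
rest 'ba' ignored (set empty)
end set {} — state 5 not in

Answer: REJECT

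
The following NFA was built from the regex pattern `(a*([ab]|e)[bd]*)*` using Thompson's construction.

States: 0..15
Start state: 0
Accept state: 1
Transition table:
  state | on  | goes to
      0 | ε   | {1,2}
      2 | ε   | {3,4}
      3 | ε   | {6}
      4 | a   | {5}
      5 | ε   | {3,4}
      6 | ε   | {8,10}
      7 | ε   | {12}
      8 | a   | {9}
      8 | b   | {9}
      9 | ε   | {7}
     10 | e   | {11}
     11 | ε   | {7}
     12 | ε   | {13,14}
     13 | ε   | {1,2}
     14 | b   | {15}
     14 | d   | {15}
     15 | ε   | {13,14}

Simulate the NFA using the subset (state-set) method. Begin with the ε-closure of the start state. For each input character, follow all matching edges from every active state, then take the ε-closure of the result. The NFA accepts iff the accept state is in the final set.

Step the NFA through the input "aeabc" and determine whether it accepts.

Answer: REJECT

Steps:
S₀ = ε-closure({0}) = {0,1,2,3,4,6,8,10}
'a' @ 1: {1,2,3,4,5,6,7,8,9,10,12,13,14}  ✓accept
'e' @ 2: {1,2,3,4,6,7,8,10,11,12,13,14}  ✓accept
'a' @ 3: {1,2,3,4,5,6,7,8,9,10,12,13,14}  ✓accept
'b' @ 4: {1,2,3,4,6,7,8,9,10,12,13,14,15}  ✓accept
'c' @ 5: {}  — dead — no transitions
after full input: {}  (accept=1 not in)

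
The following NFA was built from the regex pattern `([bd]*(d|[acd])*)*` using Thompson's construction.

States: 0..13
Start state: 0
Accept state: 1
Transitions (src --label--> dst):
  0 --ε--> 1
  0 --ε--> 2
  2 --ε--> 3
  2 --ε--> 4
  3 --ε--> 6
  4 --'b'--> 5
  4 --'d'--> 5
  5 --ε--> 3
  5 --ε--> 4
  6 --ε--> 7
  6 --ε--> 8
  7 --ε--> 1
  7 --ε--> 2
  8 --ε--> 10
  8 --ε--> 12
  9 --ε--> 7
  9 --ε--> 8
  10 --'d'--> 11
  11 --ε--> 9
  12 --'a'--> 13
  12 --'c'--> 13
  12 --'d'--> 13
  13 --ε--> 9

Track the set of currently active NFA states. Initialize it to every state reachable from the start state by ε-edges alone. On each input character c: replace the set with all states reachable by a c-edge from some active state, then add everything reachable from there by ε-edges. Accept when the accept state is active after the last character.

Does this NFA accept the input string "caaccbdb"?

Answer: ACCEPT

Derivation:
initial (ε-close {0}): {0,1,2,3,4,6,7,8,10,12}
'c' @ 1: {1,2,3,4,6,7,8,9,10,12,13}  ✓accept
'a' @ 2: {1,2,3,4,6,7,8,9,10,12,13}  ✓accept
'a' @ 3: {1,2,3,4,6,7,8,9,10,12,13}  ✓accept
'c' @ 4: {1,2,3,4,6,7,8,9,10,12,13}  ✓accept
'c' @ 5: {1,2,3,4,6,7,8,9,10,12,13}  ✓accept
'b' @ 6: {1,2,3,4,5,6,7,8,10,12}  ✓accept
'd' @ 7: {1,2,3,4,5,6,7,8,9,10,11,12,13}  ✓accept
'b' @ 8: {1,2,3,4,5,6,7,8,10,12}  ✓accept
final: {1,2,3,4,5,6,7,8,10,12}; accept 1 in set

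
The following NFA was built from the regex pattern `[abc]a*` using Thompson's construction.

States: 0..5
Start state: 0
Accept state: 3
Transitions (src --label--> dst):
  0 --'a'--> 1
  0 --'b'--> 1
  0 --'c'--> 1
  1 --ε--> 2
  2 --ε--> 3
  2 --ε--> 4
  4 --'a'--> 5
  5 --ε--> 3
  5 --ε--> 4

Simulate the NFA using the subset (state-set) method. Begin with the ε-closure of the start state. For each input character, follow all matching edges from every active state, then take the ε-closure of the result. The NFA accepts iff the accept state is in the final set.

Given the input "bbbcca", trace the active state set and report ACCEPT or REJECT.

initial (ε-close {0}): {0}
'b' @ 1: {1,2,3,4}  [accepting]
'b' @ 2: {}  — dead — no transitions
rest 'bcca' ignored (set empty)
after full input: {}  (accept=3 not in)

Answer: REJECT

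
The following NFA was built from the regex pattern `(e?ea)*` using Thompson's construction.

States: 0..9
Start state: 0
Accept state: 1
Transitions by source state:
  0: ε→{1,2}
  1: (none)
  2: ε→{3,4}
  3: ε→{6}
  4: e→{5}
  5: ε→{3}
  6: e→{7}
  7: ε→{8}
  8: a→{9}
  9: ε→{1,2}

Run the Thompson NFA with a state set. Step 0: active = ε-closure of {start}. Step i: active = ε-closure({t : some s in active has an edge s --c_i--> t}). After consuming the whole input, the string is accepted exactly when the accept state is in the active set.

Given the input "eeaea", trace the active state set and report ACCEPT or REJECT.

start: ε-closure({0}) = {0,1,2,3,4,6}
'e' @ 1: {3,5,6,7,8}
'e' @ 2: {7,8}
'a' @ 3: {1,2,3,4,6,9}  (accept∈set)
'e' @ 4: {3,5,6,7,8}
'a' @ 5: {1,2,3,4,6,9}  (accept∈set)
final: {1,2,3,4,6,9}; accept 1 in set

Answer: ACCEPT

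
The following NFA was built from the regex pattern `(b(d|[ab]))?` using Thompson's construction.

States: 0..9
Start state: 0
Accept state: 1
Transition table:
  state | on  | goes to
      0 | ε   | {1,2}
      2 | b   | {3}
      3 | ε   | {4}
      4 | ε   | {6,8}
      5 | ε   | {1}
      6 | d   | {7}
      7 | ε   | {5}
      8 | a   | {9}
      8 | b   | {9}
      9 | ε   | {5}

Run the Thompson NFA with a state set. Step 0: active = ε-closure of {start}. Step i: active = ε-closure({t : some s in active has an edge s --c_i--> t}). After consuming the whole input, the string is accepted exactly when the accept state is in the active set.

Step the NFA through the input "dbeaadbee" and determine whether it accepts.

S₀ = ε-closure({0}) = {0,1,2}
'd' @ 1: {}  — state set empty
rest 'beaadbee' ignored (set empty)
after full input: {}  (accept=1 not in)

Answer: REJECT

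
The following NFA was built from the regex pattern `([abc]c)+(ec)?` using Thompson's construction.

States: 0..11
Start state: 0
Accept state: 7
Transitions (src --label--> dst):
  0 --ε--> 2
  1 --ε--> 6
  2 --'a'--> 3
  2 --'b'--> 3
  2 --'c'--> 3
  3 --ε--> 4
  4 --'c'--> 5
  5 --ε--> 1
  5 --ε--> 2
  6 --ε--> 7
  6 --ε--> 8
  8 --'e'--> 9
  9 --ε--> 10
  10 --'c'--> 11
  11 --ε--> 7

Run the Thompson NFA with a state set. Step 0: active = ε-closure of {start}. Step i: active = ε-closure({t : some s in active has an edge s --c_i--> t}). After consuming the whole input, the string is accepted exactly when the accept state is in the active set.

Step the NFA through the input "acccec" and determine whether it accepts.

Answer: ACCEPT

Steps:
initial (ε-close {0}): {0,2}
'a' @ 1: {3,4}
'c' @ 2: {1,2,5,6,7,8}  ✓accept
'c' @ 3: {3,4}
'c' @ 4: {1,2,5,6,7,8}  ✓accept
'e' @ 5: {9,10}
'c' @ 6: {7,11}  ✓accept
end set {7,11} — state 7 in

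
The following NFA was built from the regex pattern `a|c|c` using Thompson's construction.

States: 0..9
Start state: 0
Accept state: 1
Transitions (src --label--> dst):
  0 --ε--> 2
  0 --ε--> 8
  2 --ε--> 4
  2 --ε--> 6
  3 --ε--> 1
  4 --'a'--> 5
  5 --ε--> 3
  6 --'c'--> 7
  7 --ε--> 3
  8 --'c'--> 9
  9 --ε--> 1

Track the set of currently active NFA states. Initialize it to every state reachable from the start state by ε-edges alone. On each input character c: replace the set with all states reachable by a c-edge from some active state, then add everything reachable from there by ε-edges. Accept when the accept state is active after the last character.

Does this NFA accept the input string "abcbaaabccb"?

start: ε-closure({0}) = {0,2,4,6,8}
'a' @ 1: {1,3,5}  [accepting]
'b' @ 2: {}  — state set empty
rest 'cbaaabccb' ignored (set empty)
final: {}; accept 1 not in set

Answer: REJECT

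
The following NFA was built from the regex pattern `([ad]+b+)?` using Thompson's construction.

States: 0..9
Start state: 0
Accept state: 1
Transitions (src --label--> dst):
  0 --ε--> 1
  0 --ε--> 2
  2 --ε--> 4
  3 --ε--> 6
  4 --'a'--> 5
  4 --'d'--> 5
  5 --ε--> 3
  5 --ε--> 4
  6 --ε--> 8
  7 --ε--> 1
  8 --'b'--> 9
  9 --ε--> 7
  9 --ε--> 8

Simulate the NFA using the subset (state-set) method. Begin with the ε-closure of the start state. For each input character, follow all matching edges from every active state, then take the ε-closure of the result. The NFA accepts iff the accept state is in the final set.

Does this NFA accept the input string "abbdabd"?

Answer: REJECT

Derivation:
initial (ε-close {0}): {0,1,2,4}
'a' @ 1: {3,4,5,6,8}
'b' @ 2: {1,7,8,9}  [accepting]
'b' @ 3: {1,7,8,9}  [accepting]
'd' @ 4: {}  — dead — no transitions
rest 'abd' ignored (set empty)
final: {}; accept 1 not in set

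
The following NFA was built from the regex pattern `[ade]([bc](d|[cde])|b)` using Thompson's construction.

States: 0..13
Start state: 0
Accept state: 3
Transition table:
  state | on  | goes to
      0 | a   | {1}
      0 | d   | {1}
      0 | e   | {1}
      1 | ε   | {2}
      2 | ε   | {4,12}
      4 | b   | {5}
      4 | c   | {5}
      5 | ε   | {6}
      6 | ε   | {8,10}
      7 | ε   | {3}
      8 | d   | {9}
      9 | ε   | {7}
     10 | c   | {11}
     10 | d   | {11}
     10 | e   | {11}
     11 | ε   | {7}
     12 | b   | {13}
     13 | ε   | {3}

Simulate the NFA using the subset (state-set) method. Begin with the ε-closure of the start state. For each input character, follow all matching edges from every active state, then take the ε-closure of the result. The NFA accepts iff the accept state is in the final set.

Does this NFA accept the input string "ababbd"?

start: ε-closure({0}) = {0}
'a' @ 1: {1,2,4,12}
'b' @ 2: {3,5,6,8,10,13}  [accepting]
'a' @ 3: {}  — state set empty
rest 'bbd' ignored (set empty)
final: {}; accept 3 not in set

Answer: REJECT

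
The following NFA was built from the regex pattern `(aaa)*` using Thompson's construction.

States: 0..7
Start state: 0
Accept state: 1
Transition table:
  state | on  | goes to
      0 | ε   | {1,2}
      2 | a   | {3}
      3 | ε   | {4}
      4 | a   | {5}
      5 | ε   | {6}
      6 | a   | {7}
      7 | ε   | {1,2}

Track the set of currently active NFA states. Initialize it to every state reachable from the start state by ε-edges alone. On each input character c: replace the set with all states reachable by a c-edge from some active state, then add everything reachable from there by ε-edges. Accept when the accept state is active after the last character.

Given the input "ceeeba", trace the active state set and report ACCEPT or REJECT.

Answer: REJECT

Steps:
S₀ = ε-closure({0}) = {0,1,2}
'c' @ 1: {}  — dead — no transitions
rest 'eeeba' ignored (set empty)
final: {}; accept 1 not in set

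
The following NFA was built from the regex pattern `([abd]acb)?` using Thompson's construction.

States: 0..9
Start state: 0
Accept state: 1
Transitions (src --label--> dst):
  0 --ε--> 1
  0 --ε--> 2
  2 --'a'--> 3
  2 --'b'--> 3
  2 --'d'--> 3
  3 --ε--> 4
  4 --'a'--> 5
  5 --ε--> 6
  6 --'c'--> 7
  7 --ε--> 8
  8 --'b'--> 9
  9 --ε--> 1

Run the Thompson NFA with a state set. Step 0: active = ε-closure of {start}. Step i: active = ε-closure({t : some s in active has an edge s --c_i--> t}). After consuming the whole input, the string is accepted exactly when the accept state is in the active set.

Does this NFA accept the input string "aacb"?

Answer: ACCEPT

Steps:
initial (ε-close {0}): {0,1,2}
'a' @ 1: {3,4}
'a' @ 2: {5,6}
'c' @ 3: {7,8}
'b' @ 4: {1,9}  ✓accept
after full input: {1,9}  (accept=1 in)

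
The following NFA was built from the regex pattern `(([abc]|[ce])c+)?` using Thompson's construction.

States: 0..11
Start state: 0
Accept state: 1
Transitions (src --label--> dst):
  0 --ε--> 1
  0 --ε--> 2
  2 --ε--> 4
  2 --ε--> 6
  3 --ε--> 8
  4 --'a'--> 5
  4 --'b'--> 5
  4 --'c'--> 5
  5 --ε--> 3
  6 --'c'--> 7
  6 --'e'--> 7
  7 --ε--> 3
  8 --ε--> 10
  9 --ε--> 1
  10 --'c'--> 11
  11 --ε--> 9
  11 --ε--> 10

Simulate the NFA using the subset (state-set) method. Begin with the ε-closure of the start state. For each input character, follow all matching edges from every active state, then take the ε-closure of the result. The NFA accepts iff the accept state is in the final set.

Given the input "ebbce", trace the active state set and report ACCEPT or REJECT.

initial (ε-close {0}): {0,1,2,4,6}
'e' @ 1: {3,7,8,10}
'b' @ 2: {}  — no active states
rest 'bce' ignored (set empty)
final: {}; accept 1 not in set

Answer: REJECT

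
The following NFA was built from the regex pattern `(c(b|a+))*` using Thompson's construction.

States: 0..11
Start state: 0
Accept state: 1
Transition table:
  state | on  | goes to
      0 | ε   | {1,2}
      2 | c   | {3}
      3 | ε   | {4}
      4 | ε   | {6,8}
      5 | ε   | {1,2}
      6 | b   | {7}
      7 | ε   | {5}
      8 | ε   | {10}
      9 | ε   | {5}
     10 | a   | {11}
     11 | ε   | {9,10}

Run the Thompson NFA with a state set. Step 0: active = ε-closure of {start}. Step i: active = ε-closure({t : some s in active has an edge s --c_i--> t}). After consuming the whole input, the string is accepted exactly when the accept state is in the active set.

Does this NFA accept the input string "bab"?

Answer: REJECT

Derivation:
initial (ε-close {0}): {0,1,2}
'b' @ 1: {}  — state set empty
rest 'ab' ignored (set empty)
final: {}; accept 1 not in set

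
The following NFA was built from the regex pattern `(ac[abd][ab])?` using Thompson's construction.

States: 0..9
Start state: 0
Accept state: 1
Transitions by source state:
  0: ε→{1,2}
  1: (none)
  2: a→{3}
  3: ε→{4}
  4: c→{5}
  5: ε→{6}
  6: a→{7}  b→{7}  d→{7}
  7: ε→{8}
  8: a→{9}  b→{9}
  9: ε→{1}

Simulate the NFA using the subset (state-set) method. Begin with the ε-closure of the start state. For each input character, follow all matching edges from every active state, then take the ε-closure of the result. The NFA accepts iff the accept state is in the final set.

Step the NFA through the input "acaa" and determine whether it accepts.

Answer: ACCEPT

Derivation:
start: ε-closure({0}) = {0,1,2}
'a' @ 1: {3,4}
'c' @ 2: {5,6}
'a' @ 3: {7,8}
'a' @ 4: {1,9}  (accept∈set)
end set {1,9} — state 1 in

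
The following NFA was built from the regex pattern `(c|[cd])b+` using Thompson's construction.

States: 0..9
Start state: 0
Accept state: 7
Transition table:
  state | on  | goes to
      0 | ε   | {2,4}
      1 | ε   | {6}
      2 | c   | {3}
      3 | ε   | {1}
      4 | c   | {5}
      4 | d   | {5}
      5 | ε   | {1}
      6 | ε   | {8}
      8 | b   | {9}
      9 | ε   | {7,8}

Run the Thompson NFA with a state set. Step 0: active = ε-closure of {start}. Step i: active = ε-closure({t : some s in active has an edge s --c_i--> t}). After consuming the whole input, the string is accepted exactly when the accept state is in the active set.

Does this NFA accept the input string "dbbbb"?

start: ε-closure({0}) = {0,2,4}
'd' @ 1: {1,5,6,8}
'b' @ 2: {7,8,9}  ✓accept
'b' @ 3: {7,8,9}  ✓accept
'b' @ 4: {7,8,9}  ✓accept
'b' @ 5: {7,8,9}  ✓accept
final: {7,8,9}; accept 7 in set

Answer: ACCEPT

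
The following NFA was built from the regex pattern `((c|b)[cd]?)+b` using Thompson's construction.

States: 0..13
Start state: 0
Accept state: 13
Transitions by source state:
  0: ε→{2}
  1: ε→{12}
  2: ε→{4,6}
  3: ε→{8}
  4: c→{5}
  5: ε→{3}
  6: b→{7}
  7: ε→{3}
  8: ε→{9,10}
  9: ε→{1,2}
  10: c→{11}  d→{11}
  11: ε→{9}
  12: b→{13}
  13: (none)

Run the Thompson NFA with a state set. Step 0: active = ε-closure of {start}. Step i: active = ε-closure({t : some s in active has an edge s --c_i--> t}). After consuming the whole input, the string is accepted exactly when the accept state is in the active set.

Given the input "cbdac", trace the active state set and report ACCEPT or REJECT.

initial (ε-close {0}): {0,2,4,6}
'c' @ 1: {1,2,3,4,5,6,8,9,10,12}
'b' @ 2: {1,2,3,4,6,7,8,9,10,12,13}  ✓accept
'd' @ 3: {1,2,4,6,9,11,12}
'a' @ 4: {}  — no active states
rest 'c' ignored (set empty)
end set {} — state 13 not in

Answer: REJECT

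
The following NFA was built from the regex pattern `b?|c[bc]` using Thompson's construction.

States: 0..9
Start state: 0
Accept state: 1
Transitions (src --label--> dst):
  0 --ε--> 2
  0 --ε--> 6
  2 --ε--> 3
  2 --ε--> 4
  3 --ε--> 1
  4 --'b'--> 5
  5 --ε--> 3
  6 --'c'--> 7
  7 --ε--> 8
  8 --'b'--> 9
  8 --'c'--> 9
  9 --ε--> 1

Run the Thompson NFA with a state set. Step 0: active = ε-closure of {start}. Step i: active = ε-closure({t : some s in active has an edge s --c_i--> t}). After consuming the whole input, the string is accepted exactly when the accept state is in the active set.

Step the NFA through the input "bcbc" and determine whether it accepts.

Answer: REJECT

Derivation:
S₀ = ε-closure({0}) = {0,1,2,3,4,6}
'b' @ 1: {1,3,5}  ✓accept
'c' @ 2: {}  — state set empty
rest 'bc' ignored (set empty)
after full input: {}  (accept=1 not in)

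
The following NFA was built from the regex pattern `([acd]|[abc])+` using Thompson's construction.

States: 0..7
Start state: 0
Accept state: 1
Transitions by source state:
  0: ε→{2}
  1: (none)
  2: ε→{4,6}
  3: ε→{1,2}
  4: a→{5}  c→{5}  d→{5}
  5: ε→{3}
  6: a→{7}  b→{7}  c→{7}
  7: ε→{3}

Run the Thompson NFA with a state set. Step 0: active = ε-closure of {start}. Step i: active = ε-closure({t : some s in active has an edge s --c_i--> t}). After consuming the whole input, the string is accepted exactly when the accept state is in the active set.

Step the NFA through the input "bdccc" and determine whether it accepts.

initial (ε-close {0}): {0,2,4,6}
'b' @ 1: {1,2,3,4,6,7}  (accept∈set)
'd' @ 2: {1,2,3,4,5,6}  (accept∈set)
'c' @ 3: {1,2,3,4,5,6,7}  (accept∈set)
'c' @ 4: {1,2,3,4,5,6,7}  (accept∈set)
'c' @ 5: {1,2,3,4,5,6,7}  (accept∈set)
final: {1,2,3,4,5,6,7}; accept 1 in set

Answer: ACCEPT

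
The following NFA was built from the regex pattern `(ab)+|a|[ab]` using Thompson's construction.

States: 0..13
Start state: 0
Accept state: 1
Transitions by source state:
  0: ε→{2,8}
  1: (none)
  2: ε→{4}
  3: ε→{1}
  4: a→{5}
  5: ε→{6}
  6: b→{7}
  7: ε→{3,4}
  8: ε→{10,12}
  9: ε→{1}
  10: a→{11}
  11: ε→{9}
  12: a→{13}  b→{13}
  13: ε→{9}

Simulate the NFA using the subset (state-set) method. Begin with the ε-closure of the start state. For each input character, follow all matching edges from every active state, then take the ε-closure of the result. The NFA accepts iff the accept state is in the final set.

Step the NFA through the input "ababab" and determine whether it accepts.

start: ε-closure({0}) = {0,2,4,8,10,12}
'a' @ 1: {1,5,6,9,11,13}  ✓accept
'b' @ 2: {1,3,4,7}  ✓accept
'a' @ 3: {5,6}
'b' @ 4: {1,3,4,7}  ✓accept
'a' @ 5: {5,6}
'b' @ 6: {1,3,4,7}  ✓accept
final: {1,3,4,7}; accept 1 in set

Answer: ACCEPT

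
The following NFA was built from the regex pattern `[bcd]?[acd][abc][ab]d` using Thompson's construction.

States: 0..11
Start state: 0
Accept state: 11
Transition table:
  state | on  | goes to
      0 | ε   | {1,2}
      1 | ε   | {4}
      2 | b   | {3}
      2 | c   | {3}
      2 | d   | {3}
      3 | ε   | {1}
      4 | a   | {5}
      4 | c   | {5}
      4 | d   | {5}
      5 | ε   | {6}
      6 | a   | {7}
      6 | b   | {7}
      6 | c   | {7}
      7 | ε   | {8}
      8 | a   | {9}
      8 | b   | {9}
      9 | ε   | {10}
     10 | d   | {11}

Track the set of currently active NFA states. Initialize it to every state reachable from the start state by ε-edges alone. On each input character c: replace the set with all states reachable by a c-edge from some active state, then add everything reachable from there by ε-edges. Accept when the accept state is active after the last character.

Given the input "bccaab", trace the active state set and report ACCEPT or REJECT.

Answer: REJECT

Trace:
start: ε-closure({0}) = {0,1,2,4}
'b' @ 1: {1,3,4}
'c' @ 2: {5,6}
'c' @ 3: {7,8}
'a' @ 4: {9,10}
'a' @ 5: {}  — state set empty
rest 'b' ignored (set empty)
end set {} — state 11 not in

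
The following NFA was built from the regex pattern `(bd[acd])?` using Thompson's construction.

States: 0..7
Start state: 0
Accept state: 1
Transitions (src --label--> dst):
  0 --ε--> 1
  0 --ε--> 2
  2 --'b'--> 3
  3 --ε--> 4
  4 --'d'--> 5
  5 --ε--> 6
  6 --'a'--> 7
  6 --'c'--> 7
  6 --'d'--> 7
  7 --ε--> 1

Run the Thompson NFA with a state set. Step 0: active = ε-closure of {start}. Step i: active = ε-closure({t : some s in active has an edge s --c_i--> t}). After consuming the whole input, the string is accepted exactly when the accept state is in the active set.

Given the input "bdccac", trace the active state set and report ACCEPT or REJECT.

Answer: REJECT

Derivation:
initial (ε-close {0}): {0,1,2}
'b' @ 1: {3,4}
'd' @ 2: {5,6}
'c' @ 3: {1,7}  ✓accept
'c' @ 4: {}  — state set empty
rest 'ac' ignored (set empty)
final: {}; accept 1 not in set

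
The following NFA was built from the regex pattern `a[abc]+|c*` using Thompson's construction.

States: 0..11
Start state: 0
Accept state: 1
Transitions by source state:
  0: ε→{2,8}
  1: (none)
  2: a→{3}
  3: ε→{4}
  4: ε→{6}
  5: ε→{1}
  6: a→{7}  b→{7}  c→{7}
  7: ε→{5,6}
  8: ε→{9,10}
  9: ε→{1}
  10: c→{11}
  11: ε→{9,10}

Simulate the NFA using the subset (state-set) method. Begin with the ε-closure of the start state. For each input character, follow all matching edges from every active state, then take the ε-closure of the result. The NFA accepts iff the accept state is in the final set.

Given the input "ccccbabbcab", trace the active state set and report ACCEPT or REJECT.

start: ε-closure({0}) = {0,1,2,8,9,10}
'c' @ 1: {1,9,10,11}  (accept∈set)
'c' @ 2: {1,9,10,11}  (accept∈set)
'c' @ 3: {1,9,10,11}  (accept∈set)
'c' @ 4: {1,9,10,11}  (accept∈set)
'b' @ 5: {}  — no active states
rest 'abbcab' ignored (set empty)
final: {}; accept 1 not in set

Answer: REJECT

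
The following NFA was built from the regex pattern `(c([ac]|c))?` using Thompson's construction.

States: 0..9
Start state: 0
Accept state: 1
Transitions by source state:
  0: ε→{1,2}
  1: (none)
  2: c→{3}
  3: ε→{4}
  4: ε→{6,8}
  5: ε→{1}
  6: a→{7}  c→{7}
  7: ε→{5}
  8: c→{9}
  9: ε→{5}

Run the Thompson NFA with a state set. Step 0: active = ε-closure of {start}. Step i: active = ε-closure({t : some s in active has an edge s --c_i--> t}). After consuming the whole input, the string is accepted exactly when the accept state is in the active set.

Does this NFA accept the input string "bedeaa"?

Answer: REJECT

Trace:
S₀ = ε-closure({0}) = {0,1,2}
'b' @ 1: {}  — no active states
rest 'edeaa' ignored (set empty)
final: {}; accept 1 not in set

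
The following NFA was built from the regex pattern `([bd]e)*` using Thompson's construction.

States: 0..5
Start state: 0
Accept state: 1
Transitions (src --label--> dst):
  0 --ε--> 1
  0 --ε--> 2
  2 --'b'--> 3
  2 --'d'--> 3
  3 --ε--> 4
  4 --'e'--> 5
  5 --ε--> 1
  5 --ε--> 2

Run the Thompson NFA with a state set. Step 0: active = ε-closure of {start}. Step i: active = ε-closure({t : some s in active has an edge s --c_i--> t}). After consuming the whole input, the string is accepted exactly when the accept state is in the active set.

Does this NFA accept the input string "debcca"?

S₀ = ε-closure({0}) = {0,1,2}
'd' @ 1: {3,4}
'e' @ 2: {1,2,5}  (accept∈set)
'b' @ 3: {3,4}
'c' @ 4: {}  — no active states
rest 'ca' ignored (set empty)
end set {} — state 1 not in

Answer: REJECT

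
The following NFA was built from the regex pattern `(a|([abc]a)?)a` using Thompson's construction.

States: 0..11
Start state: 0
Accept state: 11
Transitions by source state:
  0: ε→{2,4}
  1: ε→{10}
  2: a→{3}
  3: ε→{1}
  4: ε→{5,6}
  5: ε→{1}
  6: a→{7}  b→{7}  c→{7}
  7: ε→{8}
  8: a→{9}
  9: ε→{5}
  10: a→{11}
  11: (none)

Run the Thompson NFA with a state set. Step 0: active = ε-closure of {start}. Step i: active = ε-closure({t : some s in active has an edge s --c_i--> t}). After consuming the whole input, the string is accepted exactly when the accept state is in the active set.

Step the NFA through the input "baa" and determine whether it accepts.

S₀ = ε-closure({0}) = {0,1,2,4,5,6,10}
'b' @ 1: {7,8}
'a' @ 2: {1,5,9,10}
'a' @ 3: {11}  (accept∈set)
end set {11} — state 11 in

Answer: ACCEPT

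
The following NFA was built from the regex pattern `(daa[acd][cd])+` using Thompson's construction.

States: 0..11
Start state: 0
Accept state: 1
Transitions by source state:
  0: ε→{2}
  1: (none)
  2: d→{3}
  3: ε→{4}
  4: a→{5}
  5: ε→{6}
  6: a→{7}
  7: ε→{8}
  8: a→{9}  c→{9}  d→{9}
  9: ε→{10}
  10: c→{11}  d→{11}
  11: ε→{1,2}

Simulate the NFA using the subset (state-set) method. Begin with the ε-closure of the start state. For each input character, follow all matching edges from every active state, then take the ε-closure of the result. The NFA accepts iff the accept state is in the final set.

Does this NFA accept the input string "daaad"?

initial (ε-close {0}): {0,2}
'd' @ 1: {3,4}
'a' @ 2: {5,6}
'a' @ 3: {7,8}
'a' @ 4: {9,10}
'd' @ 5: {1,2,11}  ✓accept
end set {1,2,11} — state 1 in

Answer: ACCEPT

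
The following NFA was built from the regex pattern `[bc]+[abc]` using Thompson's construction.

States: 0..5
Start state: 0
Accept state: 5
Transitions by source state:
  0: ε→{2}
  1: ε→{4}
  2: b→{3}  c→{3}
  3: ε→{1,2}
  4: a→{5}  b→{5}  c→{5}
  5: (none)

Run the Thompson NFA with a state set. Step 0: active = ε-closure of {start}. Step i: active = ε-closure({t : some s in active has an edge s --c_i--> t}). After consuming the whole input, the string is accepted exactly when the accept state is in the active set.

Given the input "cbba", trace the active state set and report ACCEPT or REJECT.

Answer: ACCEPT

Trace:
initial (ε-close {0}): {0,2}
'c' @ 1: {1,2,3,4}
'b' @ 2: {1,2,3,4,5}  ✓accept
'b' @ 3: {1,2,3,4,5}  ✓accept
'a' @ 4: {5}  ✓accept
end set {5} — state 5 in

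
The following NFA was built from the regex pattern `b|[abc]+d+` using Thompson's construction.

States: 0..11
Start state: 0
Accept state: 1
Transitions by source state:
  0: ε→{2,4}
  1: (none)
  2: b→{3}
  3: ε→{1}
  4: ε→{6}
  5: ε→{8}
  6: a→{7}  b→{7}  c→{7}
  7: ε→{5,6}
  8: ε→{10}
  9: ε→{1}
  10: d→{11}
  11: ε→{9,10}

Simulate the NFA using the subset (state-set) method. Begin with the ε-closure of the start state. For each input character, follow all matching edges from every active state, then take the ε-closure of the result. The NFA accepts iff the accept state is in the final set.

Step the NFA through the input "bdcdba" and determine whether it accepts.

Answer: REJECT

Derivation:
start: ε-closure({0}) = {0,2,4,6}
'b' @ 1: {1,3,5,6,7,8,10}  [accepting]
'd' @ 2: {1,9,10,11}  [accepting]
'c' @ 3: {}  — dead — no transitions
rest 'dba' ignored (set empty)
end set {} — state 1 not in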